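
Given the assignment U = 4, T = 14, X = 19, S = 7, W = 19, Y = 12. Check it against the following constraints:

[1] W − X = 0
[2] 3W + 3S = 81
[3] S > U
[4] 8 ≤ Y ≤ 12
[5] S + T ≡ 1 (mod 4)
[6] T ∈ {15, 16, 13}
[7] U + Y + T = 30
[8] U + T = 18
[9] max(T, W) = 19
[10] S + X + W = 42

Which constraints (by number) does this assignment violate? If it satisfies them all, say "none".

Constraints 2, 6, 10 do not hold.

[1] W − X = 19 − 19 = 0 — holds.
[2] 3W + 3S = 3(19) + 3(7) = 78, not 81 — fails.
[3] S = 7, U = 4; 7 > 4 — holds.
[4] Y = 12 lies in [8, 12] — holds.
[5] S + T = 21; 21 mod 4 = 1 — holds.
[6] T = 14 is not in {15, 16, 13} — fails.
[7] U + Y + T = 4 + 12 + 14 = 30 — holds.
[8] U + T = 4 + 14 = 18 — holds.
[9] max(14, 19) = 19 — holds.
[10] S + X + W = 7 + 19 + 19 = 45, not 42 — fails.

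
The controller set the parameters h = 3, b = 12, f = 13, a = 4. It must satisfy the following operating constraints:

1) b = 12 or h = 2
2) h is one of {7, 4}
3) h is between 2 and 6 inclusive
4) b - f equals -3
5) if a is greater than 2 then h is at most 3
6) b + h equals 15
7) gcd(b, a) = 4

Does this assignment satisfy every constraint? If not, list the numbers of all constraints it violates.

Violated: 2 and 4.

1) b = 12 = 12 (first disjunct) — holds.
2) h = 3 is not in {7, 4} — fails.
3) h = 3 lies in [2, 6] — holds.
4) b - f = 12 - 13 = -1, not -3 — fails.
5) a = 4 > 2, so we need h ≤ 3; h = 3 ≤ 3 — holds.
6) b + h = 12 + 3 = 15 — holds.
7) gcd(12, 4) = 4 — holds.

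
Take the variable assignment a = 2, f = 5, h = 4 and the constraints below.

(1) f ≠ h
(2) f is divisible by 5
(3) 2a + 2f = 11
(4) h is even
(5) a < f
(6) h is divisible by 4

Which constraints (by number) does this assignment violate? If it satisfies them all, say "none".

(1) f = 5, h = 4; distinct — holds.
(2) 5 / 5 = 1, so 5 divides 5 — holds.
(3) 2a + 2f = 2(2) + 2(5) = 14, not 11 — fails.
(4) h = 4 is even — holds.
(5) a = 2, f = 5; 2 < 5 — holds.
(6) 4 / 4 = 1, so 4 divides 4 — holds.

Violated: 3.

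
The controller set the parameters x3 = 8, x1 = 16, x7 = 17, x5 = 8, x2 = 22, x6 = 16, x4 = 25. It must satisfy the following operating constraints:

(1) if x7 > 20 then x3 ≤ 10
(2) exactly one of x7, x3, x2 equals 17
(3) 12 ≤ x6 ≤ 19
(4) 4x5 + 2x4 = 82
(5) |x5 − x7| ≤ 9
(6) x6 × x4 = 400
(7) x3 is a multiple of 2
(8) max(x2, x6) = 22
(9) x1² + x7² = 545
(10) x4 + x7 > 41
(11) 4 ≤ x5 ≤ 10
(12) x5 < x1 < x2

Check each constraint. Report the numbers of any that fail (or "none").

All constraints are satisfied.

(1) x7 = 17, not > 20; antecedent false, conditional vacuously true — holds.
(2) x7=17, x3=8, x2=22; 1 of them equals 17 — holds.
(3) x6 = 16 lies in [12, 19] — holds.
(4) 4x5 + 2x4 = 4(8) + 2(25) = 82 — holds.
(5) |8 − 17| = 9; 9 ≤ 9 — holds.
(6) x6 × x4 = 16 × 25 = 400 — holds.
(7) 8 / 2 = 4, so 2 divides 8 — holds.
(8) max(22, 16) = 22 — holds.
(9) x1² + x7² = 16² + 17² = 256 + 289 = 545 — holds.
(10) x4 + x7 = 25 + 17 = 42; 42 > 41 — holds.
(11) x5 = 8 lies in [4, 10] — holds.
(12) values 8 < 16 < 22 — holds.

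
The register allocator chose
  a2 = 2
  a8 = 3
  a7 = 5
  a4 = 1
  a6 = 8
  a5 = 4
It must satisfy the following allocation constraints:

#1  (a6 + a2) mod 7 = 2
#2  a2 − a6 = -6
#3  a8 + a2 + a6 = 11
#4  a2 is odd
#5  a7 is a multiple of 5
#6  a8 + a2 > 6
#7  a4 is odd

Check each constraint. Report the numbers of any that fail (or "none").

#1 a6 + a2 = 10; 10 mod 7 = 3, not 2  ✘
#2 a2 − a6 = 2 − 8 = -6  ✔
#3 a8 + a2 + a6 = 3 + 2 + 8 = 13, not 11  ✘
#4 a2 = 2 is even  ✘
#5 5 / 5 = 1, so 5 divides 5  ✔
#6 a8 + a2 = 3 + 2 = 5; 5 ≤ 6, bound 6 not met  ✘
#7 a4 = 1 is odd  ✔

Constraints 1, 3, 4, and 6 do not hold.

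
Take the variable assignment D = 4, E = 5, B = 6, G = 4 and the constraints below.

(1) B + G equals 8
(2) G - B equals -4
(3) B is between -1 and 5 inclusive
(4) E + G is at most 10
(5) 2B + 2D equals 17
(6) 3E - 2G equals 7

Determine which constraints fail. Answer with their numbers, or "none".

(1) B + G = 6 + 4 = 10, not 8  FAIL
(2) G - B = 4 - 6 = -2, not -4  FAIL
(3) B = 6 is outside [-1, 5]  FAIL
(4) E + G = 5 + 4 = 9; 9 ≤ 10  OK
(5) 2B + 2D = 2(6) + 2(4) = 20, not 17  FAIL
(6) 3E - 2G = 3(5) - 2(4) = 7  OK

Violated: 1, 2, 3, 5.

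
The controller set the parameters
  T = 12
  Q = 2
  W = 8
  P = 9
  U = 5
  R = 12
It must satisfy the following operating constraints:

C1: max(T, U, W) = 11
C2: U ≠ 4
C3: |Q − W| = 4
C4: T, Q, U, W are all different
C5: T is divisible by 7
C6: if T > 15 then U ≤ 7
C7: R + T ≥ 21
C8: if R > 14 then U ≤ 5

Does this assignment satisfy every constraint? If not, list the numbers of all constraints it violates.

C1: max(12, 5, 8) = 12, not 11 — violated.
C2: U = 5, and 5 ≠ 4 — OK.
C3: |2 − 8| = 6, not 4 — violated.
C4: values 12, 2, 5, 8 are pairwise distinct — OK.
C5: 12 = 7×1 + 5, so 7 does not divide 12 — violated.
C6: T = 12, not > 15; antecedent false, conditional vacuously true — OK.
C7: R + T = 12 + 12 = 24; 24 ≥ 21 — OK.
C8: R = 12, not > 14; antecedent false, conditional vacuously true — OK.

No — constraints 1, 3, and 5 are not satisfied.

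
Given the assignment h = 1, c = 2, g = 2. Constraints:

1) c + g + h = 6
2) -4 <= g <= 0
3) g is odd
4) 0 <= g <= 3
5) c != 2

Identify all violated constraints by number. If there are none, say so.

1) c + g + h = 2 + 2 + 1 = 5, not 6  false
2) g = 2 is outside [-4, 0]  false
3) g = 2 is even  false
4) g = 2 lies in [0, 3]  true
5) c = 2, but 2 is required to differ  false

Constraints 1, 2, 3, 5 do not hold.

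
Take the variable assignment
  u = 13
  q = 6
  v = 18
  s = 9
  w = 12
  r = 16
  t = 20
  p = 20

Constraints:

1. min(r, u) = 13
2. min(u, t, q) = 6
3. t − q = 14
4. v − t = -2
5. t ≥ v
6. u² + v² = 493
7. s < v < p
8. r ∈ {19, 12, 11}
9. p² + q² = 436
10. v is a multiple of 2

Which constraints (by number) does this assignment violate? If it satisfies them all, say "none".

1. min(16, 13) = 13 — satisfied.
2. min(13, 20, 6) = 6 — satisfied.
3. t − q = 20 − 6 = 14 — satisfied.
4. v − t = 18 − 20 = -2 — satisfied.
5. t = 20, v = 18; 20 ≥ 18 — satisfied.
6. u² + v² = 13² + 18² = 169 + 324 = 493 — satisfied.
7. values 9 < 18 < 20 — satisfied.
8. r = 16 is not in {19, 12, 11} — violated.
9. p² + q² = 20² + 6² = 400 + 36 = 436 — satisfied.
10. 18 / 2 = 9, so 2 divides 18 — satisfied.

Constraint 8 does not hold.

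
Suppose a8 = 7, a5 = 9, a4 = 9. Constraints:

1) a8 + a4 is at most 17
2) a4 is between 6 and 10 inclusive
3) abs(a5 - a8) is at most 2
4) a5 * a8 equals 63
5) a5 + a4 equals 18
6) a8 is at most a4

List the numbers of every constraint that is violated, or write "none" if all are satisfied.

No violations.

1) a8 + a4 = 7 + 9 = 16; 16 ≤ 17 — holds.
2) a4 = 9 lies in [6, 10] — holds.
3) abs(9 - 7) = 2; 2 ≤ 2 — holds.
4) a5 * a8 = 9 * 7 = 63 — holds.
5) a5 + a4 = 9 + 9 = 18 — holds.
6) a8 = 7, a4 = 9; 7 ≤ 9 — holds.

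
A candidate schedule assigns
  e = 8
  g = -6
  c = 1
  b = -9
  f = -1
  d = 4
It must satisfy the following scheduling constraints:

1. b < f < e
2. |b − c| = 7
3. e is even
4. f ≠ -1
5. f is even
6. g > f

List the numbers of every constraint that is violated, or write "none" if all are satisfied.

1. values -9 < -1 < 8 — satisfied.
2. |-9 − 1| = 10, not 7 — violated.
3. e = 8 is even — satisfied.
4. f = -1, but -1 is required to differ — violated.
5. f = -1 is odd — violated.
6. g = -6, f = -1; -6 ≤ -1 (want >) — violated.

Constraints 2, 4, 5, and 6 do not hold.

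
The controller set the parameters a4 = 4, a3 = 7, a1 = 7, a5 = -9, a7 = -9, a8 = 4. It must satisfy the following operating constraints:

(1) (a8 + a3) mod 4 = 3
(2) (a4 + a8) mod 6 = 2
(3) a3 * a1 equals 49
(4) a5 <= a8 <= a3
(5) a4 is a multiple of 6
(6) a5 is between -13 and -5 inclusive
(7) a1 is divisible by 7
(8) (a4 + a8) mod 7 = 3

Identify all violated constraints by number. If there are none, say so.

(1) a8 + a3 = 11; 11 mod 4 = 3 — satisfied.
(2) a4 + a8 = 8; 8 mod 6 = 2 — satisfied.
(3) a3 * a1 = 7 * 7 = 49 — satisfied.
(4) values -9 <= 4 <= 7 — satisfied.
(5) 4 = 6*0 + 4, so 6 does not divide 4 — violated.
(6) a5 = -9 lies in [-13, -5] — satisfied.
(7) 7 / 7 = 1, so 7 divides 7 — satisfied.
(8) a4 + a8 = 8; 8 mod 7 = 1, not 3 — violated.

No — constraints 5, 8 are not satisfied.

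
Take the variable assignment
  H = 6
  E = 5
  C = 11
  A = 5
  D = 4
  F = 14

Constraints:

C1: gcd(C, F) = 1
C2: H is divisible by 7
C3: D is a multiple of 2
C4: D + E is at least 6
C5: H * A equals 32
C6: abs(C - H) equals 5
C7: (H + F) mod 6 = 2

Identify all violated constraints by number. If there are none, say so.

C1: gcd(11, 14) = 1  ✓
C2: 6 = 7*0 + 6, so 7 does not divide 6  ✗
C3: 4 / 2 = 2, so 2 divides 4  ✓
C4: D + E = 4 + 5 = 9; 9 ≥ 6  ✓
C5: H * A = 6 * 5 = 30, not 32  ✗
C6: abs(11 - 6) = 5  ✓
C7: H + F = 20; 20 mod 6 = 2  ✓

Constraints 2, 5 are violated.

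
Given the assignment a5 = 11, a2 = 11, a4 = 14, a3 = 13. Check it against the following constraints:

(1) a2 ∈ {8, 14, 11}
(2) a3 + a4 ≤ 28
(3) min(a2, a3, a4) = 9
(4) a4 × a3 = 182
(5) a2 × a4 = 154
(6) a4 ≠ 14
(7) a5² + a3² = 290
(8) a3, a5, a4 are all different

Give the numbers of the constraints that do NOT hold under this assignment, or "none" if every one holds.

(1) a2 = 11 is in {8, 14, 11} — holds.
(2) a3 + a4 = 13 + 14 = 27; 27 ≤ 28 — holds.
(3) min(11, 13, 14) = 11, not 9 — fails.
(4) a4 × a3 = 14 × 13 = 182 — holds.
(5) a2 × a4 = 11 × 14 = 154 — holds.
(6) a4 = 14, but 14 is required to differ — fails.
(7) a5² + a3² = 11² + 13² = 121 + 169 = 290 — holds.
(8) values 13, 11, 14 are pairwise distinct — holds.

Constraints 3, 6 are violated.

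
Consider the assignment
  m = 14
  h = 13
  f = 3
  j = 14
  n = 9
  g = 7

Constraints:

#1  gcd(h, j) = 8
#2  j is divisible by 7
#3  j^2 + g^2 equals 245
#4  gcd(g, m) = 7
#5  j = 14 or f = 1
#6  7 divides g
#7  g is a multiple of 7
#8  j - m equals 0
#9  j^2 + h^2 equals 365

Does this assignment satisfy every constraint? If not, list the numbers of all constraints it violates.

The assignment fails constraint 1.

#1 gcd(13, 14) = 1, not 8 — fails.
#2 14 / 7 = 2, so 7 divides 14 — holds.
#3 j^2 + g^2 = 14^2 + 7^2 = 196 + 49 = 245 — holds.
#4 gcd(7, 14) = 7 — holds.
#5 j = 14 = 14 (first disjunct) — holds.
#6 7 / 7 = 1, so 7 divides 7 — holds.
#7 7 / 7 = 1, so 7 divides 7 — holds.
#8 j - m = 14 - 14 = 0 — holds.
#9 j^2 + h^2 = 14^2 + 13^2 = 196 + 169 = 365 — holds.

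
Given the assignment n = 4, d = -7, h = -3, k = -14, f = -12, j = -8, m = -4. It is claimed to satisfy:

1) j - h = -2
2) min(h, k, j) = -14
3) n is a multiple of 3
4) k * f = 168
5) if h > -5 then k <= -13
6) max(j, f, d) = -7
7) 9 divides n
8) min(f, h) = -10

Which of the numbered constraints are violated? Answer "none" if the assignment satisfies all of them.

The assignment fails constraints 1, 3, 7, and 8.

1) j - h = -8 - (-3) = -5, not -2 — violated.
2) min(-3, -14, -8) = -14 — OK.
3) 4 = 3*1 + 1, so 3 does not divide 4 — violated.
4) k * f = -14 * (-12) = 168 — OK.
5) h = -3 > -5, so we need k ≤ -13; k = -14 ≤ -13 — OK.
6) max(-8, -12, -7) = -7 — OK.
7) 4 = 9*0 + 4, so 9 does not divide 4 — violated.
8) min(-12, -3) = -12, not -10 — violated.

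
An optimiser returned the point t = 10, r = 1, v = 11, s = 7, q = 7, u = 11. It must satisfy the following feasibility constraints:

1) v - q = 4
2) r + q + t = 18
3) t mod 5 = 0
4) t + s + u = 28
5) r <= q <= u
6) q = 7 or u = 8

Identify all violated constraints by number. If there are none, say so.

None — every constraint holds.

1) v - q = 11 - 7 = 4  OK
2) r + q + t = 1 + 7 + 10 = 18  OK
3) 10 mod 5 = 0  OK
4) t + s + u = 10 + 7 + 11 = 28  OK
5) values 1 <= 7 <= 11  OK
6) q = 7 = 7 (first disjunct)  OK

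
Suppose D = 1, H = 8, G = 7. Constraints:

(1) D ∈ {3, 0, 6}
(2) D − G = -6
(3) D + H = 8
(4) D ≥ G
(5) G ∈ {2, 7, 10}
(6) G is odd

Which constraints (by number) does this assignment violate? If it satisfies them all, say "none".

No — constraints 1, 3, and 4 are not satisfied.

(1) D = 1 is not in {3, 0, 6}  no
(2) D − G = 1 − 7 = -6  yes
(3) D + H = 1 + 8 = 9, not 8  no
(4) D = 1, G = 7; 1 < 7 (want ≥)  no
(5) G = 7 is in {2, 7, 10}  yes
(6) G = 7 is odd  yes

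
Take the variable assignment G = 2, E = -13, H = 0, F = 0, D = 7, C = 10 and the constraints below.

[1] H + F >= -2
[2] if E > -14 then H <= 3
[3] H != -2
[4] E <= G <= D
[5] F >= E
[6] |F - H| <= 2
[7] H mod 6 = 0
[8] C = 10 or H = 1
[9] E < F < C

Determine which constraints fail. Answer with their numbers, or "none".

Yes — all constraints hold.

[1] H + F = 0 + 0 = 0; 0 ≥ -2 — holds.
[2] E = -13 > -14, so we need H ≤ 3; H = 0 ≤ 3 — holds.
[3] H = 0, and 0 ≠ -2 — holds.
[4] values -13 <= 2 <= 7 — holds.
[5] F = 0, E = -13; 0 ≥ -13 — holds.
[6] |0 - 0| = 0; 0 ≤ 2 — holds.
[7] 0 mod 6 = 0 — holds.
[8] C = 10 = 10 (first disjunct) — holds.
[9] values -13 < 0 < 10 — holds.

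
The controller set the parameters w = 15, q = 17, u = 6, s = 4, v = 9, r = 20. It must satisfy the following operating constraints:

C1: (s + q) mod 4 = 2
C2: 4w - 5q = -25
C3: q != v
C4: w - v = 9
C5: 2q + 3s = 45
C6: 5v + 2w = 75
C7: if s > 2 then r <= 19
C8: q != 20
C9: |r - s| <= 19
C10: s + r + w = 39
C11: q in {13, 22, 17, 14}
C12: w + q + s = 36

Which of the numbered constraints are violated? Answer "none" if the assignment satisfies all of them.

No — constraints 1, 4, 5, and 7 are not satisfied.

C1: s + q = 21; 21 mod 4 = 1, not 2 — fails.
C2: 4w - 5q = 4(15) - 5(17) = -25 — holds.
C3: q = 17, v = 9; distinct — holds.
C4: w - v = 15 - 9 = 6, not 9 — fails.
C5: 2q + 3s = 2(17) + 3(4) = 46, not 45 — fails.
C6: 5v + 2w = 5(9) + 2(15) = 75 — holds.
C7: s = 4 > 2, so we need r ≤ 19; but r = 20 > 19 — fails.
C8: q = 17, and 17 ≠ 20 — holds.
C9: |20 - 4| = 16; 16 ≤ 19 — holds.
C10: s + r + w = 4 + 20 + 15 = 39 — holds.
C11: q = 17 is in {13, 22, 17, 14} — holds.
C12: w + q + s = 15 + 17 + 4 = 36 — holds.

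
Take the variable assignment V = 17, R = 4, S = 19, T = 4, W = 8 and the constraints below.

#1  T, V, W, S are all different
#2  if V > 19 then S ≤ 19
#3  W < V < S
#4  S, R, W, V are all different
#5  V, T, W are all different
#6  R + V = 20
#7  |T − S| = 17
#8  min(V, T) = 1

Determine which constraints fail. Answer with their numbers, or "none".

#1 values 4, 17, 8, 19 are pairwise distinct — OK.
#2 V = 17, not > 19; antecedent false, conditional vacuously true — OK.
#3 values 8 < 17 < 19 — OK.
#4 values 19, 4, 8, 17 are pairwise distinct — OK.
#5 values 17, 4, 8 are pairwise distinct — OK.
#6 R + V = 4 + 17 = 21, not 20 — violated.
#7 |4 − 19| = 15, not 17 — violated.
#8 min(17, 4) = 4, not 1 — violated.

The assignment fails constraints 6, 7, and 8.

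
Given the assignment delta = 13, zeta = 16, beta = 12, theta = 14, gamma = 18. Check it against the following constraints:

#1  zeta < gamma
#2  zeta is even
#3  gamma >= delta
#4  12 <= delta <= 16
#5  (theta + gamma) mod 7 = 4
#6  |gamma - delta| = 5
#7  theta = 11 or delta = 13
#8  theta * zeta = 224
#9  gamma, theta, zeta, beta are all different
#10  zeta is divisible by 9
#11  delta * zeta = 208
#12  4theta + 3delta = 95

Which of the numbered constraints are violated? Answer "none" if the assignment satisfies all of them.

Constraint 10 is violated.

#1 zeta = 16, gamma = 18; 16 < 18  ✓
#2 zeta = 16 is even  ✓
#3 gamma = 18, delta = 13; 18 ≥ 13  ✓
#4 delta = 13 lies in [12, 16]  ✓
#5 theta + gamma = 32; 32 mod 7 = 4  ✓
#6 |18 - 13| = 5  ✓
#7 theta = 14 ≠ 11, but delta = 13 = 13 (second disjunct)  ✓
#8 theta * zeta = 14 * 16 = 224  ✓
#9 values 18, 14, 16, 12 are pairwise distinct  ✓
#10 16 = 9*1 + 7, so 9 does not divide 16  ✗
#11 delta * zeta = 13 * 16 = 208  ✓
#12 4theta + 3delta = 4(14) + 3(13) = 95  ✓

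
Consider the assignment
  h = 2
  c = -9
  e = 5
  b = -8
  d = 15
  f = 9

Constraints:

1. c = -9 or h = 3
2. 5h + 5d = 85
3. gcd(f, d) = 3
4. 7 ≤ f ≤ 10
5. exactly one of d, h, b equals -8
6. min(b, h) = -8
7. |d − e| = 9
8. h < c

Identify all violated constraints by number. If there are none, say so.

Constraints 7 and 8 do not hold.

1. c = -9 = -9 (first disjunct)  ✓
2. 5h + 5d = 5(2) + 5(15) = 85  ✓
3. gcd(9, 15) = 3  ✓
4. f = 9 lies in [7, 10]  ✓
5. d=15, h=2, b=-8; 1 of them equals -8  ✓
6. min(-8, 2) = -8  ✓
7. |15 − 5| = 10, not 9  ✗
8. h = 2, c = -9; 2 ≥ -9 (want <)  ✗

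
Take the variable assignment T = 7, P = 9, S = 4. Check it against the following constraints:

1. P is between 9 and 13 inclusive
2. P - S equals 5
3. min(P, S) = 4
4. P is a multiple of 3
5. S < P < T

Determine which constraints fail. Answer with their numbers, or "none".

Violated: 5.

1. P = 9 lies in [9, 13] — OK.
2. P - S = 9 - 4 = 5 — OK.
3. min(9, 4) = 4 — OK.
4. 9 / 3 = 3, so 3 divides 9 — OK.
5. values 4, 9, 7; P = 9 is not < T = 7 — violated.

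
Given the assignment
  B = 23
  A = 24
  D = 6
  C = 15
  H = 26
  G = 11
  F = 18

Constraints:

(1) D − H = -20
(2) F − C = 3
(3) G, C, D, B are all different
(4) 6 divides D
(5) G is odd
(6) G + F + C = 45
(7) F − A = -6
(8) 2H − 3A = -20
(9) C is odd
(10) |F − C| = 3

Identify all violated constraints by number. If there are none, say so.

Constraint 6 is violated.

(1) D − H = 6 − 26 = -20 — OK.
(2) F − C = 18 − 15 = 3 — OK.
(3) values 11, 15, 6, 23 are pairwise distinct — OK.
(4) 6 / 6 = 1, so 6 divides 6 — OK.
(5) G = 11 is odd — OK.
(6) G + F + C = 11 + 18 + 15 = 44, not 45 — violated.
(7) F − A = 18 − 24 = -6 — OK.
(8) 2H − 3A = 2(26) − 3(24) = -20 — OK.
(9) C = 15 is odd — OK.
(10) |18 − 15| = 3 — OK.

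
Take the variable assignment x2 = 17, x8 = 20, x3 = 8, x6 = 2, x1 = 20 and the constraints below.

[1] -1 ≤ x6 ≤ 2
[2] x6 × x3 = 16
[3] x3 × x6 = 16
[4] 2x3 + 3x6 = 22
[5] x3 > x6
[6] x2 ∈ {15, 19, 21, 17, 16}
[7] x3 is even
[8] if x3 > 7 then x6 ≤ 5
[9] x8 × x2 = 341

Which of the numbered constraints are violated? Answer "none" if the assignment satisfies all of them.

Violated: 9.

[1] x6 = 2 lies in [-1, 2]  ✔
[2] x6 × x3 = 2 × 8 = 16  ✔
[3] x3 × x6 = 8 × 2 = 16  ✔
[4] 2x3 + 3x6 = 2(8) + 3(2) = 22  ✔
[5] x3 = 8, x6 = 2; 8 > 2  ✔
[6] x2 = 17 is in {15, 19, 21, 17, 16}  ✔
[7] x3 = 8 is even  ✔
[8] x3 = 8 > 7, so we need x6 ≤ 5; x6 = 2 ≤ 5  ✔
[9] x8 × x2 = 20 × 17 = 340, not 341  ✘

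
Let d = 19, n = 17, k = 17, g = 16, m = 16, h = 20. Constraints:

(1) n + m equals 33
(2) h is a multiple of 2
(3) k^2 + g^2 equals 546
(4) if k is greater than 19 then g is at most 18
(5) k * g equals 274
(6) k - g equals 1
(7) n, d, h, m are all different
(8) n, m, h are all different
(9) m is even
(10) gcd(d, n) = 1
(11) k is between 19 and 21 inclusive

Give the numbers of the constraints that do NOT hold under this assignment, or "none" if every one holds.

(1) n + m = 17 + 16 = 33 — OK.
(2) 20 / 2 = 10, so 2 divides 20 — OK.
(3) k^2 + g^2 = 17^2 + 16^2 = 289 + 256 = 545, not 546 — violated.
(4) k = 17, not > 19; antecedent false, conditional vacuously true — OK.
(5) k * g = 17 * 16 = 272, not 274 — violated.
(6) k - g = 17 - 16 = 1 — OK.
(7) values 17, 19, 20, 16 are pairwise distinct — OK.
(8) values 17, 16, 20 are pairwise distinct — OK.
(9) m = 16 is even — OK.
(10) gcd(19, 17) = 1 — OK.
(11) k = 17 is outside [19, 21] — violated.

Constraints 3, 5, and 11 do not hold.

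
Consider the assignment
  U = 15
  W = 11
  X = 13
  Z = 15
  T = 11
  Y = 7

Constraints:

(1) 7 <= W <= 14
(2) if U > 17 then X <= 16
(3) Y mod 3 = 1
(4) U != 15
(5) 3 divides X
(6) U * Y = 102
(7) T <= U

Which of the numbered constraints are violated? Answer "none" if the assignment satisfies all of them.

(1) W = 11 lies in [7, 14] — holds.
(2) U = 15, not > 17; antecedent false, conditional vacuously true — holds.
(3) 7 mod 3 = 1 — holds.
(4) U = 15, but 15 is required to differ — fails.
(5) 13 = 3*4 + 1, so 3 does not divide 13 — fails.
(6) U * Y = 15 * 7 = 105, not 102 — fails.
(7) T = 11, U = 15; 11 ≤ 15 — holds.

Constraints 4, 5, 6 do not hold.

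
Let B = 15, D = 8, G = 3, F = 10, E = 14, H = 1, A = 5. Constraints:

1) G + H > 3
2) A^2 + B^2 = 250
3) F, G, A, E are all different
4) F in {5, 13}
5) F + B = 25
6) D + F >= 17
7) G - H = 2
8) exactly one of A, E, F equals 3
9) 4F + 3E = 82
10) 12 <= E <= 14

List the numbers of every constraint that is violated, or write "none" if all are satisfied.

1) G + H = 3 + 1 = 4; 4 > 3 — holds.
2) A^2 + B^2 = 5^2 + 15^2 = 25 + 225 = 250 — holds.
3) values 10, 3, 5, 14 are pairwise distinct — holds.
4) F = 10 is not in {5, 13} — does not hold.
5) F + B = 10 + 15 = 25 — holds.
6) D + F = 8 + 10 = 18; 18 ≥ 17 — holds.
7) G - H = 3 - 1 = 2 — holds.
8) A=5, E=14, F=10; 0 of them equal 3, not exactly one — does not hold.
9) 4F + 3E = 4(10) + 3(14) = 82 — holds.
10) E = 14 lies in [12, 14] — holds.

Violated: 4, 8.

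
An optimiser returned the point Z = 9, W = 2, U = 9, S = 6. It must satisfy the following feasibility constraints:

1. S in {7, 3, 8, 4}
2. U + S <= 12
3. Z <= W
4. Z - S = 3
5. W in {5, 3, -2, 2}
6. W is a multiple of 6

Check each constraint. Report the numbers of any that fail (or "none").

The assignment fails constraints 1, 2, 3, and 6.

1. S = 6 is not in {7, 3, 8, 4} — violated.
2. U + S = 9 + 6 = 15; 15 > 12, bound 12 not met — violated.
3. Z = 9, W = 2; 9 > 2 (want ≤) — violated.
4. Z - S = 9 - 6 = 3 — OK.
5. W = 2 is in {5, 3, -2, 2} — OK.
6. 2 = 6*0 + 2, so 6 does not divide 2 — violated.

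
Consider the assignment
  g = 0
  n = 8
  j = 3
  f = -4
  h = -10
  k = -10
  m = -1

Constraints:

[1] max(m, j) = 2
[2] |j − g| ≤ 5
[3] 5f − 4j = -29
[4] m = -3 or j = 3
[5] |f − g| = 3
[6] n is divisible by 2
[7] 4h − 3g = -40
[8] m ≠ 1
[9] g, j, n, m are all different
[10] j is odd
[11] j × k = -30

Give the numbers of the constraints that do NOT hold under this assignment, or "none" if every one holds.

No — constraints 1, 3, and 5 are not satisfied.

[1] max(-1, 3) = 3, not 2 — violated.
[2] |3 − 0| = 3; 3 ≤ 5 — OK.
[3] 5f − 4j = 5(-4) − 4(3) = -32, not -29 — violated.
[4] m = -1 ≠ -3, but j = 3 = 3 (second disjunct) — OK.
[5] |-4 − 0| = 4, not 3 — violated.
[6] 8 / 2 = 4, so 2 divides 8 — OK.
[7] 4h − 3g = 4(-10) − 3(0) = -40 — OK.
[8] m = -1, and -1 ≠ 1 — OK.
[9] values 0, 3, 8, -1 are pairwise distinct — OK.
[10] j = 3 is odd — OK.
[11] j × k = 3 × (-10) = -30 — OK.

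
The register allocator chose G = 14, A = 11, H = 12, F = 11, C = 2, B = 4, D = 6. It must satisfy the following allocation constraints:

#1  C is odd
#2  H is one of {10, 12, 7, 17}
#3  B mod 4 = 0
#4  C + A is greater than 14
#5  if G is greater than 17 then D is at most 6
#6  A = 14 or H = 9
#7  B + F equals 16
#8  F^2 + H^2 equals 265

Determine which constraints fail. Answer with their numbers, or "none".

#1 C = 2 is even — violated.
#2 H = 12 is in {10, 12, 7, 17} — satisfied.
#3 4 mod 4 = 0 — satisfied.
#4 C + A = 2 + 11 = 13; 13 ≤ 14, bound 14 not met — violated.
#5 G = 14, not > 17; antecedent false, conditional vacuously true — satisfied.
#6 A = 11 ≠ 14 and H = 12 ≠ 9; both disjuncts false — violated.
#7 B + F = 4 + 11 = 15, not 16 — violated.
#8 F^2 + H^2 = 11^2 + 12^2 = 121 + 144 = 265 — satisfied.

The assignment fails constraints 1, 4, 6, 7.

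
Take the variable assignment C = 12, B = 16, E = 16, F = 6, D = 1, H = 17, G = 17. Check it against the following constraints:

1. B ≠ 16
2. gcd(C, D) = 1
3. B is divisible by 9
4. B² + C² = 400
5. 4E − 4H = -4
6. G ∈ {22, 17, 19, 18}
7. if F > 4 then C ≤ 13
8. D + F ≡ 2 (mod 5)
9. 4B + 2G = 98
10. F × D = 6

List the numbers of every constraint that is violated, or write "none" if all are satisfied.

The assignment fails constraints 1, 3.

1. B = 16, but 16 is required to differ  ✘
2. gcd(12, 1) = 1  ✔
3. 16 = 9×1 + 7, so 9 does not divide 16  ✘
4. B² + C² = 16² + 12² = 256 + 144 = 400  ✔
5. 4E − 4H = 4(16) − 4(17) = -4  ✔
6. G = 17 is in {22, 17, 19, 18}  ✔
7. F = 6 > 4, so we need C ≤ 13; C = 12 ≤ 13  ✔
8. D + F = 7; 7 mod 5 = 2  ✔
9. 4B + 2G = 4(16) + 2(17) = 98  ✔
10. F × D = 6 × 1 = 6  ✔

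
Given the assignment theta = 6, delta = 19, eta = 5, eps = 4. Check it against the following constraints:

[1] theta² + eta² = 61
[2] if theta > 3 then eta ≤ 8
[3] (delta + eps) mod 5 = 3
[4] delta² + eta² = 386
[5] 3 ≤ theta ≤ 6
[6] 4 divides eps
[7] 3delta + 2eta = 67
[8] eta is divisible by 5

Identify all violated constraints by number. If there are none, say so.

[1] theta² + eta² = 6² + 5² = 36 + 25 = 61  OK
[2] theta = 6 > 3, so we need eta ≤ 8; eta = 5 ≤ 8  OK
[3] delta + eps = 23; 23 mod 5 = 3  OK
[4] delta² + eta² = 19² + 5² = 361 + 25 = 386  OK
[5] theta = 6 lies in [3, 6]  OK
[6] 4 / 4 = 1, so 4 divides 4  OK
[7] 3delta + 2eta = 3(19) + 2(5) = 67  OK
[8] 5 / 5 = 1, so 5 divides 5  OK

The assignment satisfies every constraint.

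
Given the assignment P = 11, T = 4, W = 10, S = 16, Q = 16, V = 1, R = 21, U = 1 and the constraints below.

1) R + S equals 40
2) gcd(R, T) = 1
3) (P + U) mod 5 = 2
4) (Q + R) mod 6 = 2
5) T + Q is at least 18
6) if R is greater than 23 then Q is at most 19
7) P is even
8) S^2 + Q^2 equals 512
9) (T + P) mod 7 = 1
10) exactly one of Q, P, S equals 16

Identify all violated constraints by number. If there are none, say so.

Constraints 1, 4, 7, 10 do not hold.

1) R + S = 21 + 16 = 37, not 40 — violated.
2) gcd(21, 4) = 1 — satisfied.
3) P + U = 12; 12 mod 5 = 2 — satisfied.
4) Q + R = 37; 37 mod 6 = 1, not 2 — violated.
5) T + Q = 4 + 16 = 20; 20 ≥ 18 — satisfied.
6) R = 21, not > 23; antecedent false, conditional vacuously true — satisfied.
7) P = 11 is odd — violated.
8) S^2 + Q^2 = 16^2 + 16^2 = 256 + 256 = 512 — satisfied.
9) T + P = 15; 15 mod 7 = 1 — satisfied.
10) Q=16, P=11, S=16; 2 of them equal 16, not exactly one — violated.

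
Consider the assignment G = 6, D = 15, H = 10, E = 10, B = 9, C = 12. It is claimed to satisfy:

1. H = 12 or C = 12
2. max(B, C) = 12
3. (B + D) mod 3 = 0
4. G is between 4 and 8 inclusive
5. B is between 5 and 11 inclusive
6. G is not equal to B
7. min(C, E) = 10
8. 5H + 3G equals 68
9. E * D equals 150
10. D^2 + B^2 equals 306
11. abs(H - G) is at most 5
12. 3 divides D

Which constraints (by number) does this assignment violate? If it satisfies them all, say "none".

1. H = 10 ≠ 12, but C = 12 = 12 (second disjunct)  true
2. max(9, 12) = 12  true
3. B + D = 24; 24 mod 3 = 0  true
4. G = 6 lies in [4, 8]  true
5. B = 9 lies in [5, 11]  true
6. G = 6, B = 9; distinct  true
7. min(12, 10) = 10  true
8. 5H + 3G = 5(10) + 3(6) = 68  true
9. E * D = 10 * 15 = 150  true
10. D^2 + B^2 = 15^2 + 9^2 = 225 + 81 = 306  true
11. abs(10 - 6) = 4; 4 ≤ 5  true
12. 15 / 3 = 5, so 3 divides 15  true

All constraints are satisfied.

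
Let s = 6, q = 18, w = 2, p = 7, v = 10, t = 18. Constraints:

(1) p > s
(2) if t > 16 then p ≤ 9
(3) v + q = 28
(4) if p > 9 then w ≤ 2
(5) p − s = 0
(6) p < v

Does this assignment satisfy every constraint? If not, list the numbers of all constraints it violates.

(1) p = 7, s = 6; 7 > 6  true
(2) t = 18 > 16, so we need p ≤ 9; p = 7 ≤ 9  true
(3) v + q = 10 + 18 = 28  true
(4) p = 7, not > 9; antecedent false, conditional vacuously true  true
(5) p − s = 7 − 6 = 1, not 0  false
(6) p = 7, v = 10; 7 < 10  true

No — constraint 5 is not satisfied.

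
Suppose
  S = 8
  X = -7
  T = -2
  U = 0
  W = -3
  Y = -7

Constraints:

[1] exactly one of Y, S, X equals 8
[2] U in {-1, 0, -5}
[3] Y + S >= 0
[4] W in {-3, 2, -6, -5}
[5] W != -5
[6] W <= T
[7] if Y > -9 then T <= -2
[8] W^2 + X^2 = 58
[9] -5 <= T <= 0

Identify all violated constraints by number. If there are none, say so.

None — every constraint holds.

[1] Y=-7, S=8, X=-7; 1 of them equals 8  OK
[2] U = 0 is in {-1, 0, -5}  OK
[3] Y + S = -7 + 8 = 1; 1 ≥ 0  OK
[4] W = -3 is in {-3, 2, -6, -5}  OK
[5] W = -3, and -3 ≠ -5  OK
[6] W = -3, T = -2; -3 ≤ -2  OK
[7] Y = -7 > -9, so we need T ≤ -2; T = -2 ≤ -2  OK
[8] W^2 + X^2 = (-3)^2 + (-7)^2 = 9 + 49 = 58  OK
[9] T = -2 lies in [-5, 0]  OK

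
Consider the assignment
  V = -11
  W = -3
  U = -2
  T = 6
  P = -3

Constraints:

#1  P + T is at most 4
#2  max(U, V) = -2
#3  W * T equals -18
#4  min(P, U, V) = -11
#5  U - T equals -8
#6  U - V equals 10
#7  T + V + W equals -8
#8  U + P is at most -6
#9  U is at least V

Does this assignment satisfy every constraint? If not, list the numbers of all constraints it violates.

Violated: 6 and 8.

#1 P + T = -3 + 6 = 3; 3 ≤ 4  OK
#2 max(-2, -11) = -2  OK
#3 W * T = -3 * 6 = -18  OK
#4 min(-3, -2, -11) = -11  OK
#5 U - T = -2 - 6 = -8  OK
#6 U - V = -2 - (-11) = 9, not 10  FAIL
#7 T + V + W = 6 + (-11) + (-3) = -8  OK
#8 U + P = -2 + (-3) = -5; -5 > -6, bound -6 not met  FAIL
#9 U = -2, V = -11; -2 ≥ -11  OK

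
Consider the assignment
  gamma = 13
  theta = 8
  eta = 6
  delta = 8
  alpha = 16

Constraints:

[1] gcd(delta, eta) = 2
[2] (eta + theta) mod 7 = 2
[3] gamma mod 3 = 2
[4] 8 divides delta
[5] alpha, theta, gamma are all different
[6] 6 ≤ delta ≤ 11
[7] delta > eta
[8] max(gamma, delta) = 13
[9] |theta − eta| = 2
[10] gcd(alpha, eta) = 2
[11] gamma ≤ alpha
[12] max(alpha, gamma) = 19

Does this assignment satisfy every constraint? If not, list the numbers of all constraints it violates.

The assignment fails constraints 2, 3, and 12.

[1] gcd(8, 6) = 2  OK
[2] eta + theta = 14; 14 mod 7 = 0, not 2  FAIL
[3] 13 mod 3 = 1, not 2  FAIL
[4] 8 / 8 = 1, so 8 divides 8  OK
[5] values 16, 8, 13 are pairwise distinct  OK
[6] delta = 8 lies in [6, 11]  OK
[7] delta = 8, eta = 6; 8 > 6  OK
[8] max(13, 8) = 13  OK
[9] |8 − 6| = 2  OK
[10] gcd(16, 6) = 2  OK
[11] gamma = 13, alpha = 16; 13 ≤ 16  OK
[12] max(16, 13) = 16, not 19  FAIL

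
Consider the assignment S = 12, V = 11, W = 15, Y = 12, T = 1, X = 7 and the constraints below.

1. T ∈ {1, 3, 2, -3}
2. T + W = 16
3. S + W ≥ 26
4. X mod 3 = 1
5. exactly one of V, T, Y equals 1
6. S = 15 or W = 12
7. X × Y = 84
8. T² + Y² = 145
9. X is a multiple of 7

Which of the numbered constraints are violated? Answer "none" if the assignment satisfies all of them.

1. T = 1 is in {1, 3, 2, -3} — holds.
2. T + W = 1 + 15 = 16 — holds.
3. S + W = 12 + 15 = 27; 27 ≥ 26 — holds.
4. 7 mod 3 = 1 — holds.
5. V=11, T=1, Y=12; 1 of them equals 1 — holds.
6. S = 12 ≠ 15 and W = 15 ≠ 12; both disjuncts false — does not hold.
7. X × Y = 7 × 12 = 84 — holds.
8. T² + Y² = 1² + 12² = 1 + 144 = 145 — holds.
9. 7 / 7 = 1, so 7 divides 7 — holds.

The assignment fails constraint 6.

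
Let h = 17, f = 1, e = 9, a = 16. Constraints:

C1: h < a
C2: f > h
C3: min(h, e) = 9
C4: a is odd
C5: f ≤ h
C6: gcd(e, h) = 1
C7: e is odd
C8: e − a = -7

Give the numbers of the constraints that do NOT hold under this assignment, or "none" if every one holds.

C1: h = 17, a = 16; 17 ≥ 16 (want <)  fails
C2: f = 1, h = 17; 1 ≤ 17 (want >)  fails
C3: min(17, 9) = 9  holds
C4: a = 16 is even  fails
C5: f = 1, h = 17; 1 ≤ 17  holds
C6: gcd(9, 17) = 1  holds
C7: e = 9 is odd  holds
C8: e − a = 9 − 16 = -7  holds

Constraints 1, 2, and 4 are violated.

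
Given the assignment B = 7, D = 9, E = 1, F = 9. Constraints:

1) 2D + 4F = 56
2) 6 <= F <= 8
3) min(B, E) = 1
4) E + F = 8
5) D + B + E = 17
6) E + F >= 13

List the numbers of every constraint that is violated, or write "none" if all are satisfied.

Constraints 1, 2, 4, and 6 do not hold.

1) 2D + 4F = 2(9) + 4(9) = 54, not 56 — violated.
2) F = 9 is outside [6, 8] — violated.
3) min(7, 1) = 1 — OK.
4) E + F = 1 + 9 = 10, not 8 — violated.
5) D + B + E = 9 + 7 + 1 = 17 — OK.
6) E + F = 1 + 9 = 10; 10 < 13, bound 13 not met — violated.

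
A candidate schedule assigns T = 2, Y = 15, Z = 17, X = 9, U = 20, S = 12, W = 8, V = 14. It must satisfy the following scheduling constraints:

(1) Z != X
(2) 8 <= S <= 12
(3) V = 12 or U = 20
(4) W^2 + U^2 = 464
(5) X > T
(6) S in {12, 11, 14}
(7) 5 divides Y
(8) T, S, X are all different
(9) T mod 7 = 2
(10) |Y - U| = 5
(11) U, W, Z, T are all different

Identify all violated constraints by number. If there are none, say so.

All constraints are satisfied.

(1) Z = 17, X = 9; distinct  true
(2) S = 12 lies in [8, 12]  true
(3) V = 14 ≠ 12, but U = 20 = 20 (second disjunct)  true
(4) W^2 + U^2 = 8^2 + 20^2 = 64 + 400 = 464  true
(5) X = 9, T = 2; 9 > 2  true
(6) S = 12 is in {12, 11, 14}  true
(7) 15 / 5 = 3, so 5 divides 15  true
(8) values 2, 12, 9 are pairwise distinct  true
(9) 2 mod 7 = 2  true
(10) |15 - 20| = 5  true
(11) values 20, 8, 17, 2 are pairwise distinct  true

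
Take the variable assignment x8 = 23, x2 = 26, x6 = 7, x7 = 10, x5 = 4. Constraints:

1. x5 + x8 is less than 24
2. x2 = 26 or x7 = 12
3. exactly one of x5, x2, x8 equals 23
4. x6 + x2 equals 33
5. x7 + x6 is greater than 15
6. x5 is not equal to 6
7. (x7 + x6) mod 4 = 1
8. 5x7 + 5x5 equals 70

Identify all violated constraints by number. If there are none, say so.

1. x5 + x8 = 4 + 23 = 27; 27 ≥ 24, bound 24 not met — violated.
2. x2 = 26 = 26 (first disjunct) — satisfied.
3. x5=4, x2=26, x8=23; 1 of them equals 23 — satisfied.
4. x6 + x2 = 7 + 26 = 33 — satisfied.
5. x7 + x6 = 10 + 7 = 17; 17 > 15 — satisfied.
6. x5 = 4, and 4 ≠ 6 — satisfied.
7. x7 + x6 = 17; 17 mod 4 = 1 — satisfied.
8. 5x7 + 5x5 = 5(10) + 5(4) = 70 — satisfied.

The assignment fails constraint 1.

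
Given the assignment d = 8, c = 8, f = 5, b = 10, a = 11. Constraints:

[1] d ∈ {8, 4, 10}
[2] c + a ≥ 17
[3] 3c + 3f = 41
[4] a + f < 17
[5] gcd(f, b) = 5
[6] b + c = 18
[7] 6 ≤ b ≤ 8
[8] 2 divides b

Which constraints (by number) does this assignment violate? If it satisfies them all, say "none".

[1] d = 8 is in {8, 4, 10}  OK
[2] c + a = 8 + 11 = 19; 19 ≥ 17  OK
[3] 3c + 3f = 3(8) + 3(5) = 39, not 41  FAIL
[4] a + f = 11 + 5 = 16; 16 < 17  OK
[5] gcd(5, 10) = 5  OK
[6] b + c = 10 + 8 = 18  OK
[7] b = 10 is outside [6, 8]  FAIL
[8] 10 / 2 = 5, so 2 divides 10  OK

Constraints 3 and 7 are violated.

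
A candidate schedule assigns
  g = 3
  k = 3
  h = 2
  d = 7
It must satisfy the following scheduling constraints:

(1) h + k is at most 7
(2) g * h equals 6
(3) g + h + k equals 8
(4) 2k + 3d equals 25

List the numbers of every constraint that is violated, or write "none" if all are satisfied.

(1) h + k = 2 + 3 = 5; 5 ≤ 7  true
(2) g * h = 3 * 2 = 6  true
(3) g + h + k = 3 + 2 + 3 = 8  true
(4) 2k + 3d = 2(3) + 3(7) = 27, not 25  false

Constraint 4 does not hold.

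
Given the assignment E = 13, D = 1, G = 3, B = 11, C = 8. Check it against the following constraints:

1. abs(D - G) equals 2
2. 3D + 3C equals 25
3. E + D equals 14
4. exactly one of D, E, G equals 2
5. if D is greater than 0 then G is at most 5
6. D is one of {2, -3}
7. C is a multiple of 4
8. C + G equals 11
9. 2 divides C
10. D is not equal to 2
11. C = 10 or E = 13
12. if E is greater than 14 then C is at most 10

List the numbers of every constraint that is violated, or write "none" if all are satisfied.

No — constraints 2, 4, 6 are not satisfied.

1. abs(1 - 3) = 2 — satisfied.
2. 3D + 3C = 3(1) + 3(8) = 27, not 25 — violated.
3. E + D = 13 + 1 = 14 — satisfied.
4. D=1, E=13, G=3; 0 of them equal 2, not exactly one — violated.
5. D = 1 > 0, so we need G ≤ 5; G = 3 ≤ 5 — satisfied.
6. D = 1 is not in {2, -3} — violated.
7. 8 / 4 = 2, so 4 divides 8 — satisfied.
8. C + G = 8 + 3 = 11 — satisfied.
9. 8 / 2 = 4, so 2 divides 8 — satisfied.
10. D = 1, and 1 ≠ 2 — satisfied.
11. C = 8 ≠ 10, but E = 13 = 13 (second disjunct) — satisfied.
12. E = 13, not > 14; antecedent false, conditional vacuously true — satisfied.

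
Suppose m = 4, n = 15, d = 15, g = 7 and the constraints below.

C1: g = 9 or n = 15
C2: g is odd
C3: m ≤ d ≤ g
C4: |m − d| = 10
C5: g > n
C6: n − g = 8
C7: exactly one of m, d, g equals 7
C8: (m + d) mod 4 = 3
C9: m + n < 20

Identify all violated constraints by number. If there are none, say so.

Violated: 3, 4, and 5.

C1: g = 7 ≠ 9, but n = 15 = 15 (second disjunct)  ✔
C2: g = 7 is odd  ✔
C3: values 4, 15, 7; d = 15 is not ≤ g = 7  ✘
C4: |4 − 15| = 11, not 10  ✘
C5: g = 7, n = 15; 7 ≤ 15 (want >)  ✘
C6: n − g = 15 − 7 = 8  ✔
C7: m=4, d=15, g=7; 1 of them equals 7  ✔
C8: m + d = 19; 19 mod 4 = 3  ✔
C9: m + n = 4 + 15 = 19; 19 < 20  ✔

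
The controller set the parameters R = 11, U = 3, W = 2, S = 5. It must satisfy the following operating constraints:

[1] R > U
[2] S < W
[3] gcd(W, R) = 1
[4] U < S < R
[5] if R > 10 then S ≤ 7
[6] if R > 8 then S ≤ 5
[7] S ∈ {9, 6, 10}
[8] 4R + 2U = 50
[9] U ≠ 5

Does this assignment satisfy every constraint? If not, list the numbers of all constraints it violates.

[1] R = 11, U = 3; 11 > 3 — OK.
[2] S = 5, W = 2; 5 ≥ 2 (want <) — violated.
[3] gcd(2, 11) = 1 — OK.
[4] values 3 < 5 < 11 — OK.
[5] R = 11 > 10, so we need S ≤ 7; S = 5 ≤ 7 — OK.
[6] R = 11 > 8, so we need S ≤ 5; S = 5 ≤ 5 — OK.
[7] S = 5 is not in {9, 6, 10} — violated.
[8] 4R + 2U = 4(11) + 2(3) = 50 — OK.
[9] U = 3, and 3 ≠ 5 — OK.

No — constraints 2 and 7 are not satisfied.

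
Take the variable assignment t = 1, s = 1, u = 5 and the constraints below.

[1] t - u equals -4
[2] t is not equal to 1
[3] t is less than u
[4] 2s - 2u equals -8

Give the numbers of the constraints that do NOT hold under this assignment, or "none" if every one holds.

Violated: 2.

[1] t - u = 1 - 5 = -4  holds
[2] t = 1, but 1 is required to differ  fails
[3] t = 1, u = 5; 1 < 5  holds
[4] 2s - 2u = 2(1) - 2(5) = -8  holds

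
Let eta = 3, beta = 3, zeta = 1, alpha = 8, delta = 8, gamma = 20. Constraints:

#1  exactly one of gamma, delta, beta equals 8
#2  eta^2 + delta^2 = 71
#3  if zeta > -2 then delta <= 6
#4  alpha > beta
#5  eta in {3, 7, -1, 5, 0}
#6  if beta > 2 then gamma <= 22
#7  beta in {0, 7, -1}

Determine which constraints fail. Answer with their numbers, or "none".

The assignment fails constraints 2, 3, 7.

#1 gamma=20, delta=8, beta=3; 1 of them equals 8 — holds.
#2 eta^2 + delta^2 = 3^2 + 8^2 = 9 + 64 = 73, not 71 — fails.
#3 zeta = 1 > -2, so we need delta ≤ 6; but delta = 8 > 6 — fails.
#4 alpha = 8, beta = 3; 8 > 3 — holds.
#5 eta = 3 is in {3, 7, -1, 5, 0} — holds.
#6 beta = 3 > 2, so we need gamma ≤ 22; gamma = 20 ≤ 22 — holds.
#7 beta = 3 is not in {0, 7, -1} — fails.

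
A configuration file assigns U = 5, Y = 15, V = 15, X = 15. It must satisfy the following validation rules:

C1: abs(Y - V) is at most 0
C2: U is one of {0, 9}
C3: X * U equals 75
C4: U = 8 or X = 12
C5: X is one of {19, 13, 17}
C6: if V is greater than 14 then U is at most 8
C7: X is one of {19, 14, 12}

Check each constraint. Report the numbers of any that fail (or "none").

C1: abs(15 - 15) = 0; 0 ≤ 0  ✔
C2: U = 5 is not in {0, 9}  ✘
C3: X * U = 15 * 5 = 75  ✔
C4: U = 5 ≠ 8 and X = 15 ≠ 12; both disjuncts false  ✘
C5: X = 15 is not in {19, 13, 17}  ✘
C6: V = 15 > 14, so we need U ≤ 8; U = 5 ≤ 8  ✔
C7: X = 15 is not in {19, 14, 12}  ✘

No — constraints 2, 4, 5, and 7 are not satisfied.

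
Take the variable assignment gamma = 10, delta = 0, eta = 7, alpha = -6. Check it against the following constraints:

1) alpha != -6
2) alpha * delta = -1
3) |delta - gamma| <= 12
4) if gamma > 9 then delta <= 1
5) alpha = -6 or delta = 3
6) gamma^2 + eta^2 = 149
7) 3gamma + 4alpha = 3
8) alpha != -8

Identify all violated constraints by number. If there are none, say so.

1) alpha = -6, but -6 is required to differ  ✘
2) alpha * delta = -6 * 0 = 0, not -1  ✘
3) |0 - 10| = 10; 10 ≤ 12  ✔
4) gamma = 10 > 9, so we need delta ≤ 1; delta = 0 ≤ 1  ✔
5) alpha = -6 = -6 (first disjunct)  ✔
6) gamma^2 + eta^2 = 10^2 + 7^2 = 100 + 49 = 149  ✔
7) 3gamma + 4alpha = 3(10) + 4(-6) = 6, not 3  ✘
8) alpha = -6, and -6 ≠ -8  ✔

Constraints 1, 2, and 7 do not hold.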